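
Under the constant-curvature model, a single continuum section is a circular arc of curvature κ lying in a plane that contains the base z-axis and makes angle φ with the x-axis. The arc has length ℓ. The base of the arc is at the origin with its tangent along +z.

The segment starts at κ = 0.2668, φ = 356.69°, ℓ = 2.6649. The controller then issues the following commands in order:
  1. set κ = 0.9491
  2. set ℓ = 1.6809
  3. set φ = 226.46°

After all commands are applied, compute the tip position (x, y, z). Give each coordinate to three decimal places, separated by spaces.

initial: κ=0.2668, φ=356.69°, ℓ=2.6649
cmd 1: set κ=0.9491 → (κ,φ,ℓ)=(0.9491,356.69°,2.6649) → tip=(1.9126,-0.1106,0.6056)
cmd 2: set ℓ=1.6809 → (κ,φ,ℓ)=(0.9491,356.69°,1.6809) → tip=(1.0777,-0.0623,1.0533)
cmd 3: set φ=226.46° → (κ,φ,ℓ)=(0.9491,226.46°,1.6809) → tip=(-0.7436,-0.7825,1.0533)

-0.744 -0.783 1.053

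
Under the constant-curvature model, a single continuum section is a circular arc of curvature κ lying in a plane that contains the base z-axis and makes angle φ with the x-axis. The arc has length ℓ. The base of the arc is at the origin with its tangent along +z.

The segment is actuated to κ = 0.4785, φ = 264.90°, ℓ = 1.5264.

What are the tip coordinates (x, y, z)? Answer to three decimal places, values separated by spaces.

-0.047 -0.531 1.394

θ = κ·ℓ = 0.4785 × 1.5264 = 0.73038 rad
ρ = (1 − cos θ)/κ = (1 − 0.74492)/0.4785 = 0.53308
z = sin θ / κ = 0.66715/0.4785 = 1.39426
x = ρ cos φ = 0.53308 × cos(264.90°) = -0.04739
y = ρ sin φ = 0.53308 × sin(264.90°) = -0.53097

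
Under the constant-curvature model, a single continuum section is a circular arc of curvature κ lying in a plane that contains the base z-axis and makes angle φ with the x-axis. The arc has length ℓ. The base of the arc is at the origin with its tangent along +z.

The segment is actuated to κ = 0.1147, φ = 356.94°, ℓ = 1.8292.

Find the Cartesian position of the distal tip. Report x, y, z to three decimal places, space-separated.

0.191 -0.010 1.816

θ = κ·ℓ = 0.1147 × 1.8292 = 0.20981 rad
ρ = (1 − cos θ)/κ = (1 − 0.97807)/0.1147 = 0.19119
z = sin θ / κ = 0.20827/0.1147 = 1.81581
x = ρ cos φ = 0.19119 × cos(356.94°) = 0.19092
y = ρ sin φ = 0.19119 × sin(356.94°) = -0.01021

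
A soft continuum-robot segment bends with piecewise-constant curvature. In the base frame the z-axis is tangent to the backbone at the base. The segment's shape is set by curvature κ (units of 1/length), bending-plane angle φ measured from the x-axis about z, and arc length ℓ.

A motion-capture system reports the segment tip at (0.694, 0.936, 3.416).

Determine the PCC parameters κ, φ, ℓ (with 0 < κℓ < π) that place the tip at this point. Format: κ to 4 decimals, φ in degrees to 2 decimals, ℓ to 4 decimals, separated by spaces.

0.1789 53.44 3.6751

ρ = √(x²+y²) = √(0.694² + 0.936²) = 1.16522
φ = atan2(y, x) mod 360° = atan2(0.936, 0.694) = 53.4448°
|p|² = ρ² + z² = 1.16522² + 3.416² = 13.02679
κ = 2ρ / |p|² = 2×1.16522 / 13.02679 = 0.17890
θ = 2·atan2(ρ, z) = 2·atan2(1.16522, 3.416) = 0.65746 rad
ℓ = θ/κ = 0.65746/0.17890 = 3.67510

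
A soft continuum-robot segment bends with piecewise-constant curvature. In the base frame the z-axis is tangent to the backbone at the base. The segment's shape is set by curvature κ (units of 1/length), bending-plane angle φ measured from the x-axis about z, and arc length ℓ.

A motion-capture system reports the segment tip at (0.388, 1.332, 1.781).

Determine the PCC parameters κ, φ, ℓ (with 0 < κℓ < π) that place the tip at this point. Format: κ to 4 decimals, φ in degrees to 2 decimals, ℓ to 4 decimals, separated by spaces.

0.5444 73.76 2.4312

ρ = √(x²+y²) = √(0.388² + 1.332²) = 1.38736
φ = atan2(y, x) mod 360° = atan2(1.332, 0.388) = 73.7596°
|p|² = ρ² + z² = 1.38736² + 1.781² = 5.09673
κ = 2ρ / |p|² = 2×1.38736 / 5.09673 = 0.54441
θ = 2·atan2(ρ, z) = 2·atan2(1.38736, 1.781) = 1.32358 rad
ℓ = θ/κ = 1.32358/0.54441 = 2.43121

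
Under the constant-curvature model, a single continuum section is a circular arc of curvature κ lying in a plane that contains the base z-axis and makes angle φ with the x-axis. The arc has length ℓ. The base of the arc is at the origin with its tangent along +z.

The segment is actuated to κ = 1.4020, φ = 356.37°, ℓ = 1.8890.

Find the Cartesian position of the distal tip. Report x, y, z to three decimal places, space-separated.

1.339 -0.085 0.338

θ = κ·ℓ = 1.4020 × 1.8890 = 2.64838 rad
ρ = (1 − cos θ)/κ = (1 − -0.88082)/1.4020 = 1.34152
z = sin θ / κ = 0.47346/1.4020 = 0.33770
x = ρ cos φ = 1.34152 × cos(356.37°) = 1.33883
y = ρ sin φ = 1.34152 × sin(356.37°) = -0.08494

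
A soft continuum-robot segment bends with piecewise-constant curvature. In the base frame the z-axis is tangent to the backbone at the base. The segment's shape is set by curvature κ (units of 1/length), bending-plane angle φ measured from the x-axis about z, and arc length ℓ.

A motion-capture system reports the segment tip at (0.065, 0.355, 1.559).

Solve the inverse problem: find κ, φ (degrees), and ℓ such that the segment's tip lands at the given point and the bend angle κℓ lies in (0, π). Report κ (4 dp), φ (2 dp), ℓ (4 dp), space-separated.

0.2819 79.62 1.6141

ρ = √(x²+y²) = √(0.065² + 0.355²) = 0.36090
φ = atan2(y, x) mod 360° = atan2(0.355, 0.065) = 79.6242°
|p|² = ρ² + z² = 0.36090² + 1.559² = 2.56073
κ = 2ρ / |p|² = 2×0.36090 / 2.56073 = 0.28187
θ = 2·atan2(ρ, z) = 2·atan2(0.36090, 1.559) = 0.45498 rad
ℓ = θ/κ = 0.45498/0.28187 = 1.61411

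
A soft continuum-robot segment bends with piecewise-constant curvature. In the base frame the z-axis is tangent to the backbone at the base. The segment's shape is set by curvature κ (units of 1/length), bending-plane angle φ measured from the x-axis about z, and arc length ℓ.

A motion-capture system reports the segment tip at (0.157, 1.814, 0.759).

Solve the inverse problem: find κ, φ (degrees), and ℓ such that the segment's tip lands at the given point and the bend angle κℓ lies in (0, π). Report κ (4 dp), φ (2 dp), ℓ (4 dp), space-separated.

0.9358 85.05 2.5130

ρ = √(x²+y²) = √(0.157² + 1.814²) = 1.82078
φ = atan2(y, x) mod 360° = atan2(1.814, 0.157) = 85.0534°
|p|² = ρ² + z² = 1.82078² + 0.759² = 3.89133
κ = 2ρ / |p|² = 2×1.82078 / 3.89133 = 0.93582
θ = 2·atan2(ρ, z) = 2·atan2(1.82078, 0.759) = 2.35169 rad
ℓ = θ/κ = 2.35169/0.93582 = 2.51299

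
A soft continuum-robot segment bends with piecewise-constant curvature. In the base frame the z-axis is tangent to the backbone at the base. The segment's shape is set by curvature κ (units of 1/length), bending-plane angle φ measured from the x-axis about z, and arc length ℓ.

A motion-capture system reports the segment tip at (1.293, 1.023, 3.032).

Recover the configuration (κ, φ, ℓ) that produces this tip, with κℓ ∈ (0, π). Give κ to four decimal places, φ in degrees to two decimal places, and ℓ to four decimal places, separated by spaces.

ρ = √(x²+y²) = √(1.293² + 1.023²) = 1.64875
φ = atan2(y, x) mod 360° = atan2(1.023, 1.293) = 38.3505°
|p|² = ρ² + z² = 1.64875² + 3.032² = 11.91140
κ = 2ρ / |p|² = 2×1.64875 / 11.91140 = 0.27684
θ = 2·atan2(ρ, z) = 2·atan2(1.64875, 3.032) = 0.99612 rad
ℓ = θ/κ = 0.99612/0.27684 = 3.59822

0.2768 38.35 3.5982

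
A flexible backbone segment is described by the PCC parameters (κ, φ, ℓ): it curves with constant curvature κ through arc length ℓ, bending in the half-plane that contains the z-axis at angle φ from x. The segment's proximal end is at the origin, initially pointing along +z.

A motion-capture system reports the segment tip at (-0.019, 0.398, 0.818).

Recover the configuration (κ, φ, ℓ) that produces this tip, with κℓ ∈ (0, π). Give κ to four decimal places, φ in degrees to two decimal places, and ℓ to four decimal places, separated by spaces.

ρ = √(x²+y²) = √(-0.019² + 0.398²) = 0.39845
φ = atan2(y, x) mod 360° = atan2(0.398, -0.019) = 92.7332°
|p|² = ρ² + z² = 0.39845² + 0.818² = 0.82789
κ = 2ρ / |p|² = 2×0.39845 / 0.82789 = 0.96258
θ = 2·atan2(ρ, z) = 2·atan2(0.39845, 0.818) = 0.90656 rad
ℓ = θ/κ = 0.90656/0.96258 = 0.94181

0.9626 92.73 0.9418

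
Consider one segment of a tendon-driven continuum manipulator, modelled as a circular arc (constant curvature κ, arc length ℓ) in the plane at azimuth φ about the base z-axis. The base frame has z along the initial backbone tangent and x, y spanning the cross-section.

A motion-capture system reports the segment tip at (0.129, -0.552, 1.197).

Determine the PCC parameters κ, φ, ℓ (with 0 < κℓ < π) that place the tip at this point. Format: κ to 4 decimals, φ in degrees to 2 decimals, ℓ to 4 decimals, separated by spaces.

ρ = √(x²+y²) = √(0.129² + -0.552²) = 0.56687
φ = atan2(y, x) mod 360° = atan2(-0.552, 0.129) = 283.1537°
|p|² = ρ² + z² = 0.56687² + 1.197² = 1.75415
κ = 2ρ / |p|² = 2×0.56687 / 1.75415 = 0.64632
θ = 2·atan2(ρ, z) = 2·atan2(0.56687, 1.197) = 0.88458 rad
ℓ = θ/κ = 0.88458/0.64632 = 1.36863

0.6463 283.15 1.3686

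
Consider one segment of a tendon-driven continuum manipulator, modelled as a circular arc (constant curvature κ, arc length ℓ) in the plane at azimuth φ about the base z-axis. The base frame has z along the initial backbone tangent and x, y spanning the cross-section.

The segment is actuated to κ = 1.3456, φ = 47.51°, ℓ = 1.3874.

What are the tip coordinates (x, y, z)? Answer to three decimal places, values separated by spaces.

θ = κ·ℓ = 1.3456 × 1.3874 = 1.86689 rad
ρ = (1 − cos θ)/κ = (1 − -0.29178)/1.3456 = 0.96000
z = sin θ / κ = 0.95648/1.3456 = 0.71082
x = ρ cos φ = 0.96000 × cos(47.51°) = 0.64845
y = ρ sin φ = 0.96000 × sin(47.51°) = 0.70790

0.648 0.708 0.711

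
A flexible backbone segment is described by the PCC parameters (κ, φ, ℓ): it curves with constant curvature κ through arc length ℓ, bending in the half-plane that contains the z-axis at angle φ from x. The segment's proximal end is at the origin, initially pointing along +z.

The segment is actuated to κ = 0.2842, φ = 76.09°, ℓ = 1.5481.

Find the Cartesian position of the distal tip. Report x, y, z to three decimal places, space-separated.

0.081 0.325 1.499

θ = κ·ℓ = 0.2842 × 1.5481 = 0.43997 rad
ρ = (1 − cos θ)/κ = (1 − 0.90476)/0.2842 = 0.33510
z = sin θ / κ = 0.42591/0.2842 = 1.49864
x = ρ cos φ = 0.33510 × cos(76.09°) = 0.08056
y = ρ sin φ = 0.33510 × sin(76.09°) = 0.32527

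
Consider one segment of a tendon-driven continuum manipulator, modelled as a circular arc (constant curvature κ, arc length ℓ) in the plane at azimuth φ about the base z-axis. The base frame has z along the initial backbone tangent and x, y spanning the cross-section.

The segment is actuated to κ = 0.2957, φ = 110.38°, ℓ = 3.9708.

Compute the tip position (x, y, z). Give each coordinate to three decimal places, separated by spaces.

-0.723 1.945 3.119

θ = κ·ℓ = 0.2957 × 3.9708 = 1.17417 rad
ρ = (1 − cos θ)/κ = (1 − 0.38631)/0.2957 = 2.07537
z = sin θ / κ = 0.92237/0.2957 = 3.11927
x = ρ cos φ = 2.07537 × cos(110.38°) = -0.72274
y = ρ sin φ = 2.07537 × sin(110.38°) = 1.94546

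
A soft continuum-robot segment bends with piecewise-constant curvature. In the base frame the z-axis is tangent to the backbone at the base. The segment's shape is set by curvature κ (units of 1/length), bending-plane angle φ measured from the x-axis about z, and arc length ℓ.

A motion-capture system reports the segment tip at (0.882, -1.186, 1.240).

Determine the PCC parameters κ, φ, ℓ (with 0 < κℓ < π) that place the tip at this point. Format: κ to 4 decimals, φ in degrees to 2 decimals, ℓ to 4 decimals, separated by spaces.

0.7942 306.64 2.1979

ρ = √(x²+y²) = √(0.882² + -1.186²) = 1.47801
φ = atan2(y, x) mod 360° = atan2(-1.186, 0.882) = 306.6373°
|p|² = ρ² + z² = 1.47801² + 1.240² = 3.72212
κ = 2ρ / |p|² = 2×1.47801 / 3.72212 = 0.79418
θ = 2·atan2(ρ, z) = 2·atan2(1.47801, 1.240) = 1.74549 rad
ℓ = θ/κ = 1.74549/0.79418 = 2.19786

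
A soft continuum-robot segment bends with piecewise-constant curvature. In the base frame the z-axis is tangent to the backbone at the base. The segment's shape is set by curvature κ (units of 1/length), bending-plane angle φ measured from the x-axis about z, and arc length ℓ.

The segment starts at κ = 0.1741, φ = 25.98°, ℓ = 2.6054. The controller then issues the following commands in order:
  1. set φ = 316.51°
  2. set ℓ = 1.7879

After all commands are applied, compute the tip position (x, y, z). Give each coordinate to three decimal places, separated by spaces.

initial: κ=0.1741, φ=25.98°, ℓ=2.6054
cmd 1: set φ=316.51° → (κ,φ,ℓ)=(0.1741,316.51°,2.6054) → tip=(0.4214,-0.3998,2.5170)
cmd 2: set ℓ=1.7879 → (κ,φ,ℓ)=(0.1741,316.51°,1.7879) → tip=(0.2003,-0.1900,1.7592)

0.200 -0.190 1.759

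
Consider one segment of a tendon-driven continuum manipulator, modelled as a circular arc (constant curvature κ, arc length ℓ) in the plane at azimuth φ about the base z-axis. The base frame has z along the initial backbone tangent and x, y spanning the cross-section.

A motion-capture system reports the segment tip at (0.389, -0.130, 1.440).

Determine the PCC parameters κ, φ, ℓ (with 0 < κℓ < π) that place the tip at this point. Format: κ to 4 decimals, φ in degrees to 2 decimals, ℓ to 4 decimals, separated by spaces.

0.3659 341.52 1.5167

ρ = √(x²+y²) = √(0.389² + -0.130²) = 0.41015
φ = atan2(y, x) mod 360° = atan2(-0.130, 0.389) = 341.5209°
|p|² = ρ² + z² = 0.41015² + 1.440² = 2.24182
κ = 2ρ / |p|² = 2×0.41015 / 2.24182 = 0.36591
θ = 2·atan2(ρ, z) = 2·atan2(0.41015, 1.440) = 0.55495 rad
ℓ = θ/κ = 0.55495/0.36591 = 1.51666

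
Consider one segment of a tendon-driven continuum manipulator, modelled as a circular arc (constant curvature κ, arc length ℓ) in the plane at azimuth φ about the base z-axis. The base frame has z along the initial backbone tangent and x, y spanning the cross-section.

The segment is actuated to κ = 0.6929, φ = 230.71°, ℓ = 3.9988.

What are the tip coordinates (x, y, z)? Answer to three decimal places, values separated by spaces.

θ = κ·ℓ = 0.6929 × 3.9988 = 2.77077 rad
ρ = (1 − cos θ)/κ = (1 − -0.93203)/0.6929 = 2.78832
z = sin θ / κ = 0.36238/0.6929 = 0.52300
x = ρ cos φ = 2.78832 × cos(230.71°) = -1.76569
y = ρ sin φ = 2.78832 × sin(230.71°) = -2.15802

-1.766 -2.158 0.523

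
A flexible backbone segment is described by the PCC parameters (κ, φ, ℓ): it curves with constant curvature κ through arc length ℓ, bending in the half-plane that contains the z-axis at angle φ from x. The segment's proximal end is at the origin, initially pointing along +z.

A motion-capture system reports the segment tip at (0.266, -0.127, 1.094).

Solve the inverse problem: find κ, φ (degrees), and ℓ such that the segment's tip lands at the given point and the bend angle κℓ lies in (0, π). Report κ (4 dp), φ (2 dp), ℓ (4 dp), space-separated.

0.4592 334.48 1.1462

ρ = √(x²+y²) = √(0.266² + -0.127²) = 0.29476
φ = atan2(y, x) mod 360° = atan2(-0.127, 0.266) = 334.4782°
|p|² = ρ² + z² = 0.29476² + 1.094² = 1.28372
κ = 2ρ / |p|² = 2×0.29476 / 1.28372 = 0.45923
θ = 2·atan2(ρ, z) = 2·atan2(0.29476, 1.094) = 0.52637 rad
ℓ = θ/κ = 0.52637/0.45923 = 1.14620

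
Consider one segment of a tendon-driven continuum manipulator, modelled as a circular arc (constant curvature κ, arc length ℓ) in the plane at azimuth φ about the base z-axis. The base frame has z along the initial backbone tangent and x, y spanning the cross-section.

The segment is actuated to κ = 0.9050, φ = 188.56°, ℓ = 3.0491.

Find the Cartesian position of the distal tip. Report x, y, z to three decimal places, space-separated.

θ = κ·ℓ = 0.9050 × 3.0491 = 2.75944 rad
ρ = (1 − cos θ)/κ = (1 − -0.92786)/0.9050 = 2.13023
z = sin θ / κ = 0.37292/0.9050 = 0.41207
x = ρ cos φ = 2.13023 × cos(188.56°) = -2.10650
y = ρ sin φ = 2.13023 × sin(188.56°) = -0.31707

-2.107 -0.317 0.412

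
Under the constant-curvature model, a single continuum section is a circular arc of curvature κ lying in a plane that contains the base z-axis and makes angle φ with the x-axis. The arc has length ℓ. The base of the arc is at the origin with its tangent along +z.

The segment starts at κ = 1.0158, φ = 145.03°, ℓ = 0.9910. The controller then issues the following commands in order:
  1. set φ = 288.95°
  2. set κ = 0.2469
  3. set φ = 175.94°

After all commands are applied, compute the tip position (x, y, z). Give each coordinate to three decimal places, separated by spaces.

initial: κ=1.0158, φ=145.03°, ℓ=0.9910
cmd 1: set φ=288.95° → (κ,φ,ℓ)=(1.0158,288.95°,0.9910) → tip=(0.1488,-0.4332,0.8319)
cmd 2: set κ=0.2469 → (κ,φ,ℓ)=(0.2469,288.95°,0.9910) → tip=(0.0392,-0.1141,0.9811)
cmd 3: set φ=175.94° → (κ,φ,ℓ)=(0.2469,175.94°,0.9910) → tip=(-0.1203,0.0085,0.9811)

-0.120 0.009 0.981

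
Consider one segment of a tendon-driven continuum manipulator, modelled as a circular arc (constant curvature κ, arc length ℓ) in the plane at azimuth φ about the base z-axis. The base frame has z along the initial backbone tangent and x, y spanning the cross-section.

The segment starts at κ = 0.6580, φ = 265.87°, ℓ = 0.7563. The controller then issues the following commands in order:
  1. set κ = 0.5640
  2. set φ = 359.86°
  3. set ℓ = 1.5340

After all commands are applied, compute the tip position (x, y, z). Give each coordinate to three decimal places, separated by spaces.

initial: κ=0.6580, φ=265.87°, ℓ=0.7563
cmd 1: set κ=0.5640 → (κ,φ,ℓ)=(0.5640,265.87°,0.7563) → tip=(-0.0114,-0.1585,0.7336)
cmd 2: set φ=359.86° → (κ,φ,ℓ)=(0.5640,359.86°,0.7563) → tip=(0.1589,-0.0004,0.7336)
cmd 3: set ℓ=1.5340 → (κ,φ,ℓ)=(0.5640,359.86°,1.5340) → tip=(0.6232,-0.0015,1.3497)

0.623 -0.002 1.350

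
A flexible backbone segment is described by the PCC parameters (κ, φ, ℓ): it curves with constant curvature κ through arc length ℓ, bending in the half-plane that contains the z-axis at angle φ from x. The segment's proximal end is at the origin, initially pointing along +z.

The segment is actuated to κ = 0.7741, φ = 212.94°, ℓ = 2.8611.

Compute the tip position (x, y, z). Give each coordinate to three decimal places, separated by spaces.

θ = κ·ℓ = 0.7741 × 2.8611 = 2.21478 rad
ρ = (1 − cos θ)/κ = (1 − -0.60038)/0.7741 = 2.06741
z = sin θ / κ = 0.79971/0.7741 = 1.03309
x = ρ cos φ = 2.06741 × cos(212.94°) = -1.73506
y = ρ sin φ = 2.06741 × sin(212.94°) = -1.12418

-1.735 -1.124 1.033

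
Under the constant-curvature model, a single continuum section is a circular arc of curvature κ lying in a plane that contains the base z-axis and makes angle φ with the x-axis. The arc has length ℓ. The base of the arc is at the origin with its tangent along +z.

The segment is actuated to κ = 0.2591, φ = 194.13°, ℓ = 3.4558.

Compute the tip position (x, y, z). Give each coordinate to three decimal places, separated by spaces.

-1.403 -0.353 3.012

θ = κ·ℓ = 0.2591 × 3.4558 = 0.89540 rad
ρ = (1 − cos θ)/κ = (1 − 0.62521)/0.2591 = 1.44651
z = sin θ / κ = 0.78046/0.2591 = 3.01219
x = ρ cos φ = 1.44651 × cos(194.13°) = -1.40275
y = ρ sin φ = 1.44651 × sin(194.13°) = -0.35313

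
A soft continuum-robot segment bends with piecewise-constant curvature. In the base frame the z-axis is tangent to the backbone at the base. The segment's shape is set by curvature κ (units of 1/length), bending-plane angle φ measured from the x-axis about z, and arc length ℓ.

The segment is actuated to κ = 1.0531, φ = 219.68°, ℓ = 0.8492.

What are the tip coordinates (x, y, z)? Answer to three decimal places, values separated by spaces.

-0.273 -0.227 0.740

θ = κ·ℓ = 1.0531 × 0.8492 = 0.89429 rad
ρ = (1 − cos θ)/κ = (1 − 0.62607)/1.0531 = 0.35507
z = sin θ / κ = 0.77977/1.0531 = 0.74045
x = ρ cos φ = 0.35507 × cos(219.68°) = -0.27327
y = ρ sin φ = 0.35507 × sin(219.68°) = -0.22672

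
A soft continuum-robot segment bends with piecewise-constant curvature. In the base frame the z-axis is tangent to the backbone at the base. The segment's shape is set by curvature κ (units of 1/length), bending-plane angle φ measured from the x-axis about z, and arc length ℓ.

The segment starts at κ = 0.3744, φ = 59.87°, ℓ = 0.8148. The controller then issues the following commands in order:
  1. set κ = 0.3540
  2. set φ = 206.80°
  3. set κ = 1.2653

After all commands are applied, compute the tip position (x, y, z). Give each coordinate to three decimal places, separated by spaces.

initial: κ=0.3744, φ=59.87°, ℓ=0.8148
cmd 1: set κ=0.3540 → (κ,φ,ℓ)=(0.3540,59.87°,0.8148) → tip=(0.0586,0.1009,0.8035)
cmd 2: set φ=206.80° → (κ,φ,ℓ)=(0.3540,206.80°,0.8148) → tip=(-0.1042,-0.0526,0.8035)
cmd 3: set κ=1.2653 → (κ,φ,ℓ)=(1.2653,206.80°,0.8148) → tip=(-0.3428,-0.1732,0.6779)

-0.343 -0.173 0.678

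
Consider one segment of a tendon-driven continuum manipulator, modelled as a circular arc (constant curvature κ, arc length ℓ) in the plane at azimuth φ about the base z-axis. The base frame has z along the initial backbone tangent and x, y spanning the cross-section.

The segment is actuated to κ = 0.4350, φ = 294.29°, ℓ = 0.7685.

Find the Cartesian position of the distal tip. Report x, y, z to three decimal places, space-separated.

θ = κ·ℓ = 0.4350 × 0.7685 = 0.33430 rad
ρ = (1 − cos θ)/κ = (1 − 0.94464)/0.4350 = 0.12726
z = sin θ / κ = 0.32811/0.4350 = 0.75427
x = ρ cos φ = 0.12726 × cos(294.29°) = 0.05235
y = ρ sin φ = 0.12726 × sin(294.29°) = -0.11600

0.052 -0.116 0.754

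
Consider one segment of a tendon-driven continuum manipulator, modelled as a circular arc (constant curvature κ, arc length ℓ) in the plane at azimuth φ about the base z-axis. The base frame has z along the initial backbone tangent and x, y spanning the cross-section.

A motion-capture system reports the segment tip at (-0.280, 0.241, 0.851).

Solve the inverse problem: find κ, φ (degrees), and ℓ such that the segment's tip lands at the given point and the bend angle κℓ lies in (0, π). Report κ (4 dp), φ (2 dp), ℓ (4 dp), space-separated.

0.8585 139.28 0.9542

ρ = √(x²+y²) = √(-0.280² + 0.241²) = 0.36943
φ = atan2(y, x) mod 360° = atan2(0.241, -0.280) = 139.2810°
|p|² = ρ² + z² = 0.36943² + 0.851² = 0.86068
κ = 2ρ / |p|² = 2×0.36943 / 0.86068 = 0.85847
θ = 2·atan2(ρ, z) = 2·atan2(0.36943, 0.851) = 0.81913 rad
ℓ = θ/κ = 0.81913/0.85847 = 0.95418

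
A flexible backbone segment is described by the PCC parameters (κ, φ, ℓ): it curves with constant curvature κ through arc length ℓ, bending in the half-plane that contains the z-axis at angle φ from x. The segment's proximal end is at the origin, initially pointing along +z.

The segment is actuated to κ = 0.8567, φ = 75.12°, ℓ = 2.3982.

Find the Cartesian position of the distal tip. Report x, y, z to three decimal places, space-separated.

θ = κ·ℓ = 0.8567 × 2.3982 = 2.05454 rad
ρ = (1 − cos θ)/κ = (1 − -0.46509)/0.8567 = 1.71016
z = sin θ / κ = 0.88526/0.8567 = 1.03334
x = ρ cos φ = 1.71016 × cos(75.12°) = 0.43916
y = ρ sin φ = 1.71016 × sin(75.12°) = 1.65281

0.439 1.653 1.033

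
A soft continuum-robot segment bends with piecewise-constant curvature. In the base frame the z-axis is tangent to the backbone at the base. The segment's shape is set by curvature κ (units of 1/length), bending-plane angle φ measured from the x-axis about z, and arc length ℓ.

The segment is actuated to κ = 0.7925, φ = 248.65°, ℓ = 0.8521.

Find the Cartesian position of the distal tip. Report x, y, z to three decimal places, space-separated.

-0.101 -0.258 0.789

θ = κ·ℓ = 0.7925 × 0.8521 = 0.67529 rad
ρ = (1 − cos θ)/κ = (1 − 0.78053)/0.7925 = 0.27694
z = sin θ / κ = 0.62512/0.7925 = 0.78880
x = ρ cos φ = 0.27694 × cos(248.65°) = -0.10082
y = ρ sin φ = 0.27694 × sin(248.65°) = -0.25793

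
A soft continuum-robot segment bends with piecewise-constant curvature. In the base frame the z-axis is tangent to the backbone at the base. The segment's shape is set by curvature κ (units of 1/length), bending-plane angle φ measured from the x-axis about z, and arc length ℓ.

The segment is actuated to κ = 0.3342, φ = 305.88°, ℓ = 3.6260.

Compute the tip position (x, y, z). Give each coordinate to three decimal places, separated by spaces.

θ = κ·ℓ = 0.3342 × 3.6260 = 1.21181 rad
ρ = (1 − cos θ)/κ = (1 − 0.35133)/0.3342 = 1.94098
z = sin θ / κ = 0.93625/0.3342 = 2.80148
x = ρ cos φ = 1.94098 × cos(305.88°) = 1.13759
y = ρ sin φ = 1.94098 × sin(305.88°) = -1.57267

1.138 -1.573 2.801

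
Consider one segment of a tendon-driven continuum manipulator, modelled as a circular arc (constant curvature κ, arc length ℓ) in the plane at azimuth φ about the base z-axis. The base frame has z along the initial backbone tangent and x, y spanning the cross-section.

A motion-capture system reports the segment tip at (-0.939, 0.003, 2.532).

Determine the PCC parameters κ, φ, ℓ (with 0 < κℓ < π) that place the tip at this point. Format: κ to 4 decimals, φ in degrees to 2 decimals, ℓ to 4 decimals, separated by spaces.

ρ = √(x²+y²) = √(-0.939² + 0.003²) = 0.93900
φ = atan2(y, x) mod 360° = atan2(0.003, -0.939) = 179.8169°
|p|² = ρ² + z² = 0.93900² + 2.532² = 7.29275
κ = 2ρ / |p|² = 2×0.93900 / 7.29275 = 0.25752
θ = 2·atan2(ρ, z) = 2·atan2(0.93900, 2.532) = 0.71026 rad
ℓ = θ/κ = 0.71026/0.25752 = 2.75812

0.2575 179.82 2.7581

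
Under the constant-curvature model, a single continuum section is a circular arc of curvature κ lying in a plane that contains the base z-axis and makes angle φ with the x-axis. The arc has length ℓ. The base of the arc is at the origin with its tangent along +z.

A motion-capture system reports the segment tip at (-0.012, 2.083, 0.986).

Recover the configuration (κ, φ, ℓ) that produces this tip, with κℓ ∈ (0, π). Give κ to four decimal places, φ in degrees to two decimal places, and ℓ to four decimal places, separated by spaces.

0.7844 90.33 2.8779

ρ = √(x²+y²) = √(-0.012² + 2.083²) = 2.08303
φ = atan2(y, x) mod 360° = atan2(2.083, -0.012) = 90.3301°
|p|² = ρ² + z² = 2.08303² + 0.986² = 5.31123
κ = 2ρ / |p|² = 2×2.08303 / 5.31123 = 0.78439
θ = 2·atan2(ρ, z) = 2·atan2(2.08303, 0.986) = 2.25739 rad
ℓ = θ/κ = 2.25739/0.78439 = 2.87790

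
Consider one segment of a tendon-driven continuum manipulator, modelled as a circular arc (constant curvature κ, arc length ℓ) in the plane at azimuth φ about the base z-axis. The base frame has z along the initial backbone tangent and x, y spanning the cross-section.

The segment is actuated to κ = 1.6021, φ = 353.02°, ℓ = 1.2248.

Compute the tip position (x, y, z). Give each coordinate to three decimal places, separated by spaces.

θ = κ·ℓ = 1.6021 × 1.2248 = 1.96225 rad
ρ = (1 − cos θ)/κ = (1 − -0.38153)/1.6021 = 0.86233
z = sin θ / κ = 0.92435/1.6021 = 0.57696
x = ρ cos φ = 0.86233 × cos(353.02°) = 0.85594
y = ρ sin φ = 0.86233 × sin(353.02°) = -0.10479

0.856 -0.105 0.577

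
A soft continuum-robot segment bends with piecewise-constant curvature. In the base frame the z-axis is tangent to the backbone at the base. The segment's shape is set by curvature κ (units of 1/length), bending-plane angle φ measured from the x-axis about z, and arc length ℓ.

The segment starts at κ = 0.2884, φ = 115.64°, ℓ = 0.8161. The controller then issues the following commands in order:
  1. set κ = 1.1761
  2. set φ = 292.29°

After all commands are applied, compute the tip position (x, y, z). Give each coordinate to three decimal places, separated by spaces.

initial: κ=0.2884, φ=115.64°, ℓ=0.8161
cmd 1: set κ=1.1761 → (κ,φ,ℓ)=(1.1761,115.64°,0.8161) → tip=(-0.1569,0.3268,0.6964)
cmd 2: set φ=292.29° → (κ,φ,ℓ)=(1.1761,292.29°,0.8161) → tip=(0.1375,-0.3354,0.6964)

0.137 -0.335 0.696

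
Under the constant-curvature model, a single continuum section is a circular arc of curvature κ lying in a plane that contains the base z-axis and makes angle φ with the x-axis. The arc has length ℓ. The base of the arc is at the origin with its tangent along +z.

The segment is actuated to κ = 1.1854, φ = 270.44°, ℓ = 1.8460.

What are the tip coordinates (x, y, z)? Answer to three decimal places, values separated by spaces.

θ = κ·ℓ = 1.1854 × 1.8460 = 2.18825 rad
ρ = (1 − cos θ)/κ = (1 − -0.57896)/1.1854 = 1.33201
z = sin θ / κ = 0.81536/1.1854 = 0.68783
x = ρ cos φ = 1.33201 × cos(270.44°) = 0.01023
y = ρ sin φ = 1.33201 × sin(270.44°) = -1.33197

0.010 -1.332 0.688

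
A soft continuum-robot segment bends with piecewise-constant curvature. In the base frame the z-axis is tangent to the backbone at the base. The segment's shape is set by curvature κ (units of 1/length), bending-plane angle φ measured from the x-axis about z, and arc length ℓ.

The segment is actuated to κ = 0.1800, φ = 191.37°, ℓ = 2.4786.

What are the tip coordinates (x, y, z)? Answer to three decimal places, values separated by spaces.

θ = κ·ℓ = 0.1800 × 2.4786 = 0.44615 rad
ρ = (1 − cos θ)/κ = (1 − 0.90212)/0.1800 = 0.54380
z = sin θ / κ = 0.43149/0.1800 = 2.39719
x = ρ cos φ = 0.54380 × cos(191.37°) = -0.53313
y = ρ sin φ = 0.54380 × sin(191.37°) = -0.10721

-0.533 -0.107 2.397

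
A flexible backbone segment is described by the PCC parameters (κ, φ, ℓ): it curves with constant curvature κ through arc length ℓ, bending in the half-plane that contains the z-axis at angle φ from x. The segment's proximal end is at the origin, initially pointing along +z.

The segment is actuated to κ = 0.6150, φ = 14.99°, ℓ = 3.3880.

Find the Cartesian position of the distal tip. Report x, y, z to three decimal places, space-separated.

θ = κ·ℓ = 0.6150 × 3.3880 = 2.08362 rad
ρ = (1 − cos θ)/κ = (1 − -0.49064)/0.6150 = 2.42380
z = sin θ / κ = 0.87136/0.6150 = 1.41685
x = ρ cos φ = 2.42380 × cos(14.99°) = 2.34132
y = ρ sin φ = 2.42380 × sin(14.99°) = 0.62692

2.341 0.627 1.417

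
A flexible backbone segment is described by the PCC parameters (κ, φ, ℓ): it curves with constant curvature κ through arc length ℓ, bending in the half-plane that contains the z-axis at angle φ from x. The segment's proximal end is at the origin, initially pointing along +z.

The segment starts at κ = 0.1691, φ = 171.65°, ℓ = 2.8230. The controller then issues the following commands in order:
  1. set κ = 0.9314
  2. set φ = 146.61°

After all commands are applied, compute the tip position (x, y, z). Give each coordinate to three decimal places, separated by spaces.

-1.678 1.106 0.526

initial: κ=0.1691, φ=171.65°, ℓ=2.8230
cmd 1: set κ=0.9314 → (κ,φ,ℓ)=(0.9314,171.65°,2.8230) → tip=(-1.9882,0.2918,0.5262)
cmd 2: set φ=146.61° → (κ,φ,ℓ)=(0.9314,146.61°,2.8230) → tip=(-1.6778,1.1059,0.5262)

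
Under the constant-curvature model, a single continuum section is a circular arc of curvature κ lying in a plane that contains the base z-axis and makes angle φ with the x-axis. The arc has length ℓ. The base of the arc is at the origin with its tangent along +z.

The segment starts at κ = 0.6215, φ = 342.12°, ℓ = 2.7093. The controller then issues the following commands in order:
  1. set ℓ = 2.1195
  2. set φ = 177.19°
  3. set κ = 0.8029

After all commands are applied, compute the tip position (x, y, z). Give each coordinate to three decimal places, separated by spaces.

initial: κ=0.6215, φ=342.12°, ℓ=2.7093
cmd 1: set ℓ=2.1195 → (κ,φ,ℓ)=(0.6215,342.12°,2.1195) → tip=(1.1472,-0.3701,1.5576)
cmd 2: set φ=177.19° → (κ,φ,ℓ)=(0.6215,177.19°,2.1195) → tip=(-1.2040,0.0591,1.5576)
cmd 3: set κ=0.8029 → (κ,φ,ℓ)=(0.8029,177.19°,2.1195) → tip=(-1.4064,0.0690,1.2348)

-1.406 0.069 1.235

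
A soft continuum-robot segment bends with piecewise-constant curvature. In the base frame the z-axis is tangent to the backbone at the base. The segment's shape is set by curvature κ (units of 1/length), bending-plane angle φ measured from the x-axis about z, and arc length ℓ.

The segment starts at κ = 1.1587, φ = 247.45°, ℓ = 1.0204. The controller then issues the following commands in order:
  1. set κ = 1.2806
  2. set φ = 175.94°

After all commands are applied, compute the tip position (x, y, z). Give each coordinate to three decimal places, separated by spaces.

initial: κ=1.1587, φ=247.45°, ℓ=1.0204
cmd 1: set κ=1.2806 → (κ,φ,ℓ)=(1.2806,247.45°,1.0204) → tip=(-0.2213,-0.5329,0.7538)
cmd 2: set φ=175.94° → (κ,φ,ℓ)=(1.2806,175.94°,1.0204) → tip=(-0.5756,0.0409,0.7538)

-0.576 0.041 0.754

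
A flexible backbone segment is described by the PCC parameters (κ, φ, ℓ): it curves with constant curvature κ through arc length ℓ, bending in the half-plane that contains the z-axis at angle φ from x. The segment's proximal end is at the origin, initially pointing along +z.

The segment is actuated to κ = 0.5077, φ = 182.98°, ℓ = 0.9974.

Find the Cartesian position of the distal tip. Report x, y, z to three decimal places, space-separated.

-0.247 -0.013 0.955

θ = κ·ℓ = 0.5077 × 0.9974 = 0.50638 rad
ρ = (1 − cos θ)/κ = (1 − 0.87451)/0.5077 = 0.24718
z = sin θ / κ = 0.48501/0.5077 = 0.95532
x = ρ cos φ = 0.24718 × cos(182.98°) = -0.24685
y = ρ sin φ = 0.24718 × sin(182.98°) = -0.01285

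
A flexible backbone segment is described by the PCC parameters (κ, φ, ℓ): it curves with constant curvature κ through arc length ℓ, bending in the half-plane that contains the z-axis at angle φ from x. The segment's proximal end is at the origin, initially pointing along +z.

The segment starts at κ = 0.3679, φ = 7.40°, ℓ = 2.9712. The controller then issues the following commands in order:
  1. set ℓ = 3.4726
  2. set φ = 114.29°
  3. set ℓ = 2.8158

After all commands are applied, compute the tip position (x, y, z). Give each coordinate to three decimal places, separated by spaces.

-0.548 1.215 2.339

initial: κ=0.3679, φ=7.40°, ℓ=2.9712
cmd 1: set ℓ=3.4726 → (κ,φ,ℓ)=(0.3679,7.40°,3.4726) → tip=(1.9164,0.2489,2.6021)
cmd 2: set φ=114.29° → (κ,φ,ℓ)=(0.3679,114.29°,3.4726) → tip=(-0.7949,1.7614,2.6021)
cmd 3: set ℓ=2.8158 → (κ,φ,ℓ)=(0.3679,114.29°,2.8158) → tip=(-0.5482,1.2147,2.3385)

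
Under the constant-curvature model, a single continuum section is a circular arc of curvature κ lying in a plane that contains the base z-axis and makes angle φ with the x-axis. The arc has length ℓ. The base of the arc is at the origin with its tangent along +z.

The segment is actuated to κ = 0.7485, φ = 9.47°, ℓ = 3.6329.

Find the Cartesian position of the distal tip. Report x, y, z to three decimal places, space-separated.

2.520 0.420 0.548

θ = κ·ℓ = 0.7485 × 3.6329 = 2.71923 rad
ρ = (1 − cos θ)/κ = (1 − -0.91212)/0.7485 = 2.55460
z = sin θ / κ = 0.40992/0.7485 = 0.54766
x = ρ cos φ = 2.55460 × cos(9.47°) = 2.51979
y = ρ sin φ = 2.55460 × sin(9.47°) = 0.42031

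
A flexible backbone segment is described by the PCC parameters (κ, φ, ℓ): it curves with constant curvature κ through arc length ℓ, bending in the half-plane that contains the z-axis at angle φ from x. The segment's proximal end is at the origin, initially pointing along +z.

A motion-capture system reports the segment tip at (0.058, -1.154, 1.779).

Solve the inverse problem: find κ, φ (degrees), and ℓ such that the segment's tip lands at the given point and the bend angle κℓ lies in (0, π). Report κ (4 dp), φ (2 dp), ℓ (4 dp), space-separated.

0.5135 272.88 2.2433

ρ = √(x²+y²) = √(0.058² + -1.154²) = 1.15546
φ = atan2(y, x) mod 360° = atan2(-1.154, 0.058) = 272.8773°
|p|² = ρ² + z² = 1.15546² + 1.779² = 4.49992
κ = 2ρ / |p|² = 2×1.15546 / 4.49992 = 0.51355
θ = 2·atan2(ρ, z) = 2·atan2(1.15546, 1.779) = 1.15204 rad
ℓ = θ/κ = 1.15204/0.51355 = 2.24332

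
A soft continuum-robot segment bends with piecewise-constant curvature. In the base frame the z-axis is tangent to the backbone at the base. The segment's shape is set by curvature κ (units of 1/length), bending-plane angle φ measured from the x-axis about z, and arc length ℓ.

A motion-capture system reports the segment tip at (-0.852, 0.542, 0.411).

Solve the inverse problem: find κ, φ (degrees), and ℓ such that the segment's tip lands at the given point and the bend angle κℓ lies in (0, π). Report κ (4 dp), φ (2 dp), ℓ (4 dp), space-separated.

ρ = √(x²+y²) = √(-0.852² + 0.542²) = 1.00979
φ = atan2(y, x) mod 360° = atan2(0.542, -0.852) = 147.5375°
|p|² = ρ² + z² = 1.00979² + 0.411² = 1.18859
κ = 2ρ / |p|² = 2×1.00979 / 1.18859 = 1.69913
θ = 2·atan2(ρ, z) = 2·atan2(1.00979, 0.411) = 2.36851 rad
ℓ = θ/κ = 2.36851/1.69913 = 1.39395

1.6991 147.54 1.3940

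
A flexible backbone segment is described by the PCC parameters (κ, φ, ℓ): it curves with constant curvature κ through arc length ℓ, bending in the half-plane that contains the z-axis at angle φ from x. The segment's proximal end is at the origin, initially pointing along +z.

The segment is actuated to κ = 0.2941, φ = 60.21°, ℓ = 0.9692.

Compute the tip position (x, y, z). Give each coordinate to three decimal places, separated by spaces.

θ = κ·ℓ = 0.2941 × 0.9692 = 0.28504 rad
ρ = (1 − cos θ)/κ = (1 − 0.95965)/0.2941 = 0.13720
z = sin θ / κ = 0.28120/0.2941 = 0.95613
x = ρ cos φ = 0.13720 × cos(60.21°) = 0.06816
y = ρ sin φ = 0.13720 × sin(60.21°) = 0.11907

0.068 0.119 0.956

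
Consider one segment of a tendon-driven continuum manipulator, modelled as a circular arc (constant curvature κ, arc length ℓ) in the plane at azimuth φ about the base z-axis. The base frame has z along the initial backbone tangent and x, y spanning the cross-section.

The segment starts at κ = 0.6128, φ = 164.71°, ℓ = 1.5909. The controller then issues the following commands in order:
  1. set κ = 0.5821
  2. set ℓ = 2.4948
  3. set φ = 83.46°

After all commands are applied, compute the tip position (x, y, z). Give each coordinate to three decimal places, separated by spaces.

initial: κ=0.6128, φ=164.71°, ℓ=1.5909
cmd 1: set κ=0.5821 → (κ,φ,ℓ)=(0.5821,164.71°,1.5909) → tip=(-0.6612,0.1808,1.3731)
cmd 2: set ℓ=2.4948 → (κ,φ,ℓ)=(0.5821,164.71°,2.4948) → tip=(-1.4611,0.3994,1.7059)
cmd 3: set φ=83.46° → (κ,φ,ℓ)=(0.5821,83.46°,2.4948) → tip=(0.1725,1.5048,1.7059)

0.173 1.505 1.706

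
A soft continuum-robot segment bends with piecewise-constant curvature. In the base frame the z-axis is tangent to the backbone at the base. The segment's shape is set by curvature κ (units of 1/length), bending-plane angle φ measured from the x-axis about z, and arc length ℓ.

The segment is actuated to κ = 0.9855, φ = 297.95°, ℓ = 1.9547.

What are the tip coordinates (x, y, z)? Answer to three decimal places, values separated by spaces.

θ = κ·ℓ = 0.9855 × 1.9547 = 1.92636 rad
ρ = (1 − cos θ)/κ = (1 − -0.34812)/0.9855 = 1.36795
z = sin θ / κ = 0.93745/0.9855 = 0.95124
x = ρ cos φ = 1.36795 × cos(297.95°) = 0.64116
y = ρ sin φ = 1.36795 × sin(297.95°) = -1.20839

0.641 -1.208 0.951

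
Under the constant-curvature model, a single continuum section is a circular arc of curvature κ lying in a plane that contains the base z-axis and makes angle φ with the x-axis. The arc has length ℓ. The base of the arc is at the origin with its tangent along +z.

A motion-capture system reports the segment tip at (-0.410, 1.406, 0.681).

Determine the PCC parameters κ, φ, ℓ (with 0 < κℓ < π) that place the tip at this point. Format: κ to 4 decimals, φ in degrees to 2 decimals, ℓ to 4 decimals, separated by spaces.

ρ = √(x²+y²) = √(-0.410² + 1.406²) = 1.46456
φ = atan2(y, x) mod 360° = atan2(1.406, -0.410) = 106.2571°
|p|² = ρ² + z² = 1.46456² + 0.681² = 2.60870
κ = 2ρ / |p|² = 2×1.46456 / 2.60870 = 1.12283
θ = 2·atan2(ρ, z) = 2·atan2(1.46456, 0.681) = 2.27110 rad
ℓ = θ/κ = 2.27110/1.12283 = 2.02266

1.1228 106.26 2.0227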